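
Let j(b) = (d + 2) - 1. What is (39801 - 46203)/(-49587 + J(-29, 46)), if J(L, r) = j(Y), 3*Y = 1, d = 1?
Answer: 6402/49585 ≈ 0.12911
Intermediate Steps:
Y = 1/3 (Y = (1/3)*1 = 1/3 ≈ 0.33333)
j(b) = 2 (j(b) = (1 + 2) - 1 = 3 - 1 = 2)
J(L, r) = 2
(39801 - 46203)/(-49587 + J(-29, 46)) = (39801 - 46203)/(-49587 + 2) = -6402/(-49585) = -6402*(-1/49585) = 6402/49585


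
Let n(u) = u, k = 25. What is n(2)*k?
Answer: 50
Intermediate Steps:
n(2)*k = 2*25 = 50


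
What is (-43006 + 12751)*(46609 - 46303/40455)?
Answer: -3803095437464/2697 ≈ -1.4101e+9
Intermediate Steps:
(-43006 + 12751)*(46609 - 46303/40455) = -30255*(46609 - 46303*1/40455) = -30255*(46609 - 46303/40455) = -30255*1885520792/40455 = -3803095437464/2697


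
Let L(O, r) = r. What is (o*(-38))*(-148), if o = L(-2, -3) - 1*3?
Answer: -33744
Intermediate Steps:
o = -6 (o = -3 - 1*3 = -3 - 3 = -6)
(o*(-38))*(-148) = -6*(-38)*(-148) = 228*(-148) = -33744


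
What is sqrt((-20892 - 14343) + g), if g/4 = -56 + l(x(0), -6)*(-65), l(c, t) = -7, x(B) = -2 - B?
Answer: I*sqrt(33639) ≈ 183.41*I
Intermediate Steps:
g = 1596 (g = 4*(-56 - 7*(-65)) = 4*(-56 + 455) = 4*399 = 1596)
sqrt((-20892 - 14343) + g) = sqrt((-20892 - 14343) + 1596) = sqrt(-35235 + 1596) = sqrt(-33639) = I*sqrt(33639)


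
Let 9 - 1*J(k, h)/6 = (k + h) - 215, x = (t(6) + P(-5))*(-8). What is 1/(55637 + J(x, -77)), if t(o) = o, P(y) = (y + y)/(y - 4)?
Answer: 3/173353 ≈ 1.7306e-5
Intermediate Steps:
P(y) = 2*y/(-4 + y) (P(y) = (2*y)/(-4 + y) = 2*y/(-4 + y))
x = -512/9 (x = (6 + 2*(-5)/(-4 - 5))*(-8) = (6 + 2*(-5)/(-9))*(-8) = (6 + 2*(-5)*(-⅑))*(-8) = (6 + 10/9)*(-8) = (64/9)*(-8) = -512/9 ≈ -56.889)
J(k, h) = 1344 - 6*h - 6*k (J(k, h) = 54 - 6*((k + h) - 215) = 54 - 6*((h + k) - 215) = 54 - 6*(-215 + h + k) = 54 + (1290 - 6*h - 6*k) = 1344 - 6*h - 6*k)
1/(55637 + J(x, -77)) = 1/(55637 + (1344 - 6*(-77) - 6*(-512/9))) = 1/(55637 + (1344 + 462 + 1024/3)) = 1/(55637 + 6442/3) = 1/(173353/3) = 3/173353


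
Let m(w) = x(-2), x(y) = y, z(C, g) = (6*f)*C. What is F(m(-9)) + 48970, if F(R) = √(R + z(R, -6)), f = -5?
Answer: 48970 + √58 ≈ 48978.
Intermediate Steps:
z(C, g) = -30*C (z(C, g) = (6*(-5))*C = -30*C)
m(w) = -2
F(R) = √29*√(-R) (F(R) = √(R - 30*R) = √(-29*R) = √29*√(-R))
F(m(-9)) + 48970 = √29*√(-1*(-2)) + 48970 = √29*√2 + 48970 = √58 + 48970 = 48970 + √58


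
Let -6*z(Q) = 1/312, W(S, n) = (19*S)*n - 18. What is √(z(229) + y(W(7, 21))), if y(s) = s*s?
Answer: √187402409987/156 ≈ 2775.0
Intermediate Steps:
W(S, n) = -18 + 19*S*n (W(S, n) = 19*S*n - 18 = -18 + 19*S*n)
y(s) = s²
z(Q) = -1/1872 (z(Q) = -⅙/312 = -⅙*1/312 = -1/1872)
√(z(229) + y(W(7, 21))) = √(-1/1872 + (-18 + 19*7*21)²) = √(-1/1872 + (-18 + 2793)²) = √(-1/1872 + 2775²) = √(-1/1872 + 7700625) = √(14415569999/1872) = √187402409987/156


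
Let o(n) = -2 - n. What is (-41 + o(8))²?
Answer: 2601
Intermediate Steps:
(-41 + o(8))² = (-41 + (-2 - 1*8))² = (-41 + (-2 - 8))² = (-41 - 10)² = (-51)² = 2601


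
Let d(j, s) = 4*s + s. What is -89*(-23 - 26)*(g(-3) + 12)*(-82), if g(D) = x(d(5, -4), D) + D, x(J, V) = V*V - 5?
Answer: -4648826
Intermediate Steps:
d(j, s) = 5*s
x(J, V) = -5 + V² (x(J, V) = V² - 5 = -5 + V²)
g(D) = -5 + D + D² (g(D) = (-5 + D²) + D = -5 + D + D²)
-89*(-23 - 26)*(g(-3) + 12)*(-82) = -89*(-23 - 26)*((-5 - 3 + (-3)²) + 12)*(-82) = -(-4361)*((-5 - 3 + 9) + 12)*(-82) = -(-4361)*(1 + 12)*(-82) = -(-4361)*13*(-82) = -89*(-637)*(-82) = 56693*(-82) = -4648826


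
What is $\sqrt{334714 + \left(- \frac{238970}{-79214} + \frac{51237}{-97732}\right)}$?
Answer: $\frac{\sqrt{1253818258680158692417007}}{1935435662} \approx 578.55$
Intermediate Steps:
$\sqrt{334714 + \left(- \frac{238970}{-79214} + \frac{51237}{-97732}\right)} = \sqrt{334714 + \left(\left(-238970\right) \left(- \frac{1}{79214}\right) + 51237 \left(- \frac{1}{97732}\right)\right)} = \sqrt{334714 + \left(\frac{119485}{39607} - \frac{51237}{97732}\right)} = \sqrt{334714 + \frac{9648164161}{3870871324}} = \sqrt{\frac{1295644472505497}{3870871324}} = \frac{\sqrt{1253818258680158692417007}}{1935435662}$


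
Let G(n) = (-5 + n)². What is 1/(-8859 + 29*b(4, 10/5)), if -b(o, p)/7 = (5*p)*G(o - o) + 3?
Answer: -1/60218 ≈ -1.6606e-5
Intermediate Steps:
b(o, p) = -21 - 875*p (b(o, p) = -7*((5*p)*(-5 + (o - o))² + 3) = -7*((5*p)*(-5 + 0)² + 3) = -7*((5*p)*(-5)² + 3) = -7*((5*p)*25 + 3) = -7*(125*p + 3) = -7*(3 + 125*p) = -21 - 875*p)
1/(-8859 + 29*b(4, 10/5)) = 1/(-8859 + 29*(-21 - 8750/5)) = 1/(-8859 + 29*(-21 - 875*2)) = 1/(-8859 + 29*(-21 - 1750)) = 1/(-8859 + 29*(-1771)) = 1/(-8859 - 51359) = 1/(-60218) = -1/60218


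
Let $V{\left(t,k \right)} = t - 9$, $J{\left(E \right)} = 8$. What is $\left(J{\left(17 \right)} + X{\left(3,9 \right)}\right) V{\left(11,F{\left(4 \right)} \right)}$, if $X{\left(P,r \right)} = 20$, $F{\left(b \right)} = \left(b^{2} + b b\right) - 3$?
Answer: $56$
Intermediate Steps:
$F{\left(b \right)} = -3 + 2 b^{2}$ ($F{\left(b \right)} = \left(b^{2} + b^{2}\right) - 3 = 2 b^{2} - 3 = -3 + 2 b^{2}$)
$V{\left(t,k \right)} = -9 + t$
$\left(J{\left(17 \right)} + X{\left(3,9 \right)}\right) V{\left(11,F{\left(4 \right)} \right)} = \left(8 + 20\right) \left(-9 + 11\right) = 28 \cdot 2 = 56$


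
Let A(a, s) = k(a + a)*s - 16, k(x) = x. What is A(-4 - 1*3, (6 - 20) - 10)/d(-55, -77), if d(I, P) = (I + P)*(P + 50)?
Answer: 80/891 ≈ 0.089787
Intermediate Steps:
d(I, P) = (50 + P)*(I + P) (d(I, P) = (I + P)*(50 + P) = (50 + P)*(I + P))
A(a, s) = -16 + 2*a*s (A(a, s) = (a + a)*s - 16 = (2*a)*s - 16 = 2*a*s - 16 = -16 + 2*a*s)
A(-4 - 1*3, (6 - 20) - 10)/d(-55, -77) = (-16 + 2*(-4 - 1*3)*((6 - 20) - 10))/((-77)**2 + 50*(-55) + 50*(-77) - 55*(-77)) = (-16 + 2*(-4 - 3)*(-14 - 10))/(5929 - 2750 - 3850 + 4235) = (-16 + 2*(-7)*(-24))/3564 = (-16 + 336)*(1/3564) = 320*(1/3564) = 80/891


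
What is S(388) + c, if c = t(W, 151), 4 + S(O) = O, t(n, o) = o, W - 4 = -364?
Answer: 535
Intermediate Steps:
W = -360 (W = 4 - 364 = -360)
S(O) = -4 + O
c = 151
S(388) + c = (-4 + 388) + 151 = 384 + 151 = 535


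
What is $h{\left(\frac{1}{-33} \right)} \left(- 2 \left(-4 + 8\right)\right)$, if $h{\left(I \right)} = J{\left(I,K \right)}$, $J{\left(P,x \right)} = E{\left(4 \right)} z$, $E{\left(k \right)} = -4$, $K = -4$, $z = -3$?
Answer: $-96$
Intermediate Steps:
$J{\left(P,x \right)} = 12$ ($J{\left(P,x \right)} = \left(-4\right) \left(-3\right) = 12$)
$h{\left(I \right)} = 12$
$h{\left(\frac{1}{-33} \right)} \left(- 2 \left(-4 + 8\right)\right) = 12 \left(- 2 \left(-4 + 8\right)\right) = 12 \left(\left(-2\right) 4\right) = 12 \left(-8\right) = -96$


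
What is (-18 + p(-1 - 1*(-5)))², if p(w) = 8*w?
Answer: 196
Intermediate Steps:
(-18 + p(-1 - 1*(-5)))² = (-18 + 8*(-1 - 1*(-5)))² = (-18 + 8*(-1 + 5))² = (-18 + 8*4)² = (-18 + 32)² = 14² = 196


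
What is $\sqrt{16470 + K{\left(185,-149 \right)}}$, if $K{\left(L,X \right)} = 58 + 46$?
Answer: $\sqrt{16574} \approx 128.74$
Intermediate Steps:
$K{\left(L,X \right)} = 104$
$\sqrt{16470 + K{\left(185,-149 \right)}} = \sqrt{16470 + 104} = \sqrt{16574}$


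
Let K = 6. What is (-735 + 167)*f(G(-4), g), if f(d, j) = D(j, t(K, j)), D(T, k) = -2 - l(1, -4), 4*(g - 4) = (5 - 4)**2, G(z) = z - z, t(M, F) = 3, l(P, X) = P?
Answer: 1704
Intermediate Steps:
G(z) = 0
g = 17/4 (g = 4 + (5 - 4)**2/4 = 4 + (1/4)*1**2 = 4 + (1/4)*1 = 4 + 1/4 = 17/4 ≈ 4.2500)
D(T, k) = -3 (D(T, k) = -2 - 1*1 = -2 - 1 = -3)
f(d, j) = -3
(-735 + 167)*f(G(-4), g) = (-735 + 167)*(-3) = -568*(-3) = 1704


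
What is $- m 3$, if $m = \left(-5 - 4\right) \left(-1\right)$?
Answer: $-27$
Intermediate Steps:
$m = 9$ ($m = \left(-9\right) \left(-1\right) = 9$)
$- m 3 = \left(-1\right) 9 \cdot 3 = \left(-9\right) 3 = -27$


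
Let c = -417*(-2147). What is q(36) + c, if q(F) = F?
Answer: 895335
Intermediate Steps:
c = 895299
q(36) + c = 36 + 895299 = 895335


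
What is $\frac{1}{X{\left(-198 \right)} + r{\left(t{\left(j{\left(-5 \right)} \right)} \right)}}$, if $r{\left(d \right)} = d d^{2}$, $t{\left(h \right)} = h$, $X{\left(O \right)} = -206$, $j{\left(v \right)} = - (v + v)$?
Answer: $\frac{1}{794} \approx 0.0012594$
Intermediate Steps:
$j{\left(v \right)} = - 2 v$
$r{\left(d \right)} = d^{3}$
$\frac{1}{X{\left(-198 \right)} + r{\left(t{\left(j{\left(-5 \right)} \right)} \right)}} = \frac{1}{-206 + \left(\left(-2\right) \left(-5\right)\right)^{3}} = \frac{1}{-206 + 10^{3}} = \frac{1}{-206 + 1000} = \frac{1}{794}$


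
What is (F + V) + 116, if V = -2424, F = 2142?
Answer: -166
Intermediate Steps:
(F + V) + 116 = (2142 - 2424) + 116 = -282 + 116 = -166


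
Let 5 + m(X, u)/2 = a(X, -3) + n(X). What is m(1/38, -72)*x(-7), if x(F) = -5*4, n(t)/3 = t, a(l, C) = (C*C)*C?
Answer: 24260/19 ≈ 1276.8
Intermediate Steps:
a(l, C) = C³ (a(l, C) = C²*C = C³)
n(t) = 3*t
m(X, u) = -64 + 6*X (m(X, u) = -10 + 2*((-3)³ + 3*X) = -10 + 2*(-27 + 3*X) = -10 + (-54 + 6*X) = -64 + 6*X)
x(F) = -20
m(1/38, -72)*x(-7) = (-64 + 6/38)*(-20) = (-64 + 6*(1/38))*(-20) = (-64 + 3/19)*(-20) = -1213/19*(-20) = 24260/19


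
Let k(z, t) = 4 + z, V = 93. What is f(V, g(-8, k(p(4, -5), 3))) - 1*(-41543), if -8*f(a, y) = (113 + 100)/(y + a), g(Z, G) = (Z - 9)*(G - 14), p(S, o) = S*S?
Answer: 997103/24 ≈ 41546.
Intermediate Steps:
p(S, o) = S²
g(Z, G) = (-14 + G)*(-9 + Z) (g(Z, G) = (-9 + Z)*(-14 + G) = (-14 + G)*(-9 + Z))
f(a, y) = -213/(8*(a + y)) (f(a, y) = -(113 + 100)/(8*(y + a)) = -213/(8*(a + y)))
f(V, g(-8, k(p(4, -5), 3))) - 1*(-41543) = -213/(8*93 + 8*(126 - 14*(-8) - 9*(4 + 4²) + (4 + 4²)*(-8))) - 1*(-41543) = -213/(744 + 8*(126 + 112 - 9*(4 + 16) + (4 + 16)*(-8))) + 41543 = -213/(744 + 8*(126 + 112 - 9*20 + 20*(-8))) + 41543 = -213/(744 + 8*(126 + 112 - 180 - 160)) + 41543 = -213/(744 + 8*(-102)) + 41543 = -213/(744 - 816) + 41543 = -213/(-72) + 41543 = -213*(-1/72) + 41543 = 71/24 + 41543 = 997103/24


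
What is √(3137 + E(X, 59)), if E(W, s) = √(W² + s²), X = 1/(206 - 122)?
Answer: √(5533668 + 21*√24561937)/42 ≈ 56.533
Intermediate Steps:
X = 1/84 ≈ 0.011905
√(3137 + E(X, 59)) = √(3137 + √((1/84)² + 59²)) = √(3137 + √(1/7056 + 3481)) = √(3137 + √(24561937/7056)) = √(3137 + √24561937/84)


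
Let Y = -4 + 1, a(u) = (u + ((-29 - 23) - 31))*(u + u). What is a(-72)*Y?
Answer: -66960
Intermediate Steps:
a(u) = 2*u*(-83 + u) (a(u) = (u + (-52 - 31))*(2*u) = (u - 83)*(2*u) = (-83 + u)*(2*u) = 2*u*(-83 + u))
Y = -3
a(-72)*Y = (2*(-72)*(-83 - 72))*(-3) = (2*(-72)*(-155))*(-3) = 22320*(-3) = -66960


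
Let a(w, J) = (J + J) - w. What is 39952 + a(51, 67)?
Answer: 40035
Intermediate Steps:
a(w, J) = -w + 2*J (a(w, J) = 2*J - w = -w + 2*J)
39952 + a(51, 67) = 39952 + (-1*51 + 2*67) = 39952 + (-51 + 134) = 39952 + 83 = 40035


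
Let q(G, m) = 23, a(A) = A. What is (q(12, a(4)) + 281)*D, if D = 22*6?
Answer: 40128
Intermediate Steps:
D = 132
(q(12, a(4)) + 281)*D = (23 + 281)*132 = 304*132 = 40128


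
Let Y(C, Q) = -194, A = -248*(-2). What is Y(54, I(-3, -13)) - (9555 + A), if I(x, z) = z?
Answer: -10245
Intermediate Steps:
A = 496
Y(54, I(-3, -13)) - (9555 + A) = -194 - (9555 + 496) = -194 - 1*10051 = -194 - 10051 = -10245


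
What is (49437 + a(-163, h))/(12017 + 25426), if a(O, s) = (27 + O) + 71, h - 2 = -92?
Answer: 49372/37443 ≈ 1.3186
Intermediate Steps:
h = -90 (h = 2 - 92 = -90)
a(O, s) = 98 + O
(49437 + a(-163, h))/(12017 + 25426) = (49437 + (98 - 163))/(12017 + 25426) = (49437 - 65)/37443 = 49372*(1/37443) = 49372/37443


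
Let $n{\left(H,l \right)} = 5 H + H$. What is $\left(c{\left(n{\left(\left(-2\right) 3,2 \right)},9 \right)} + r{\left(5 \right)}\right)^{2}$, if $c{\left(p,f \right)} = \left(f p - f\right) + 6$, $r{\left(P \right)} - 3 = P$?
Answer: $101761$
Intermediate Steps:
$r{\left(P \right)} = 3 + P$
$n{\left(H,l \right)} = 6 H$
$c{\left(p,f \right)} = 6 - f + f p$ ($c{\left(p,f \right)} = \left(- f + f p\right) + 6 = 6 - f + f p$)
$\left(c{\left(n{\left(\left(-2\right) 3,2 \right)},9 \right)} + r{\left(5 \right)}\right)^{2} = \left(\left(6 - 9 + 9 \cdot 6 \left(\left(-2\right) 3\right)\right) + \left(3 + 5\right)\right)^{2} = \left(\left(6 - 9 + 9 \cdot 6 \left(-6\right)\right) + 8\right)^{2} = \left(\left(6 - 9 + 9 \left(-36\right)\right) + 8\right)^{2} = \left(\left(6 - 9 - 324\right) + 8\right)^{2} = \left(-327 + 8\right)^{2} = \left(-319\right)^{2} = 101761$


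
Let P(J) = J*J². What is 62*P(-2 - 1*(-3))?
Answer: 62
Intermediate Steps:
P(J) = J³
62*P(-2 - 1*(-3)) = 62*(-2 - 1*(-3))³ = 62*(-2 + 3)³ = 62*1³ = 62*1 = 62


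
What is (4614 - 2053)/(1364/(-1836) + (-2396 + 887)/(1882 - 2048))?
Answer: 15010218/48925 ≈ 306.80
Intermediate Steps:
(4614 - 2053)/(1364/(-1836) + (-2396 + 887)/(1882 - 2048)) = 2561/(1364*(-1/1836) - 1509/(-166)) = 2561/(-341/459 - 1509*(-1/166)) = 2561/(-341/459 + 1509/166) = 2561/(636025/76194) = 2561*(76194/636025) = 15010218/48925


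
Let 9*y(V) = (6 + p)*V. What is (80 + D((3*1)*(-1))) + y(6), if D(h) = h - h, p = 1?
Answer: 254/3 ≈ 84.667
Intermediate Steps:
D(h) = 0
y(V) = 7*V/9 (y(V) = ((6 + 1)*V)/9 = (7*V)/9 = 7*V/9)
(80 + D((3*1)*(-1))) + y(6) = (80 + 0) + (7/9)*6 = 80 + 14/3 = 254/3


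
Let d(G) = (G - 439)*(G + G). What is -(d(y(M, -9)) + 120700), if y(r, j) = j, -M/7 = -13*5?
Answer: -128764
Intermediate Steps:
M = 455 (M = -(-91)*5 = -7*(-65) = 455)
d(G) = 2*G*(-439 + G) (d(G) = (-439 + G)*(2*G) = 2*G*(-439 + G))
-(d(y(M, -9)) + 120700) = -(2*(-9)*(-439 - 9) + 120700) = -(2*(-9)*(-448) + 120700) = -(8064 + 120700) = -1*128764 = -128764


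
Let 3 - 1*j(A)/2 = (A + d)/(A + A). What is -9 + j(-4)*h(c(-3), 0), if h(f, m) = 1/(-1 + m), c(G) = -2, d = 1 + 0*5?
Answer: -57/4 ≈ -14.250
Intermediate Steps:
d = 1 (d = 1 + 0 = 1)
j(A) = 6 - (1 + A)/A (j(A) = 6 - 2*(A + 1)/(A + A) = 6 - 2*(1 + A)/(2*A) = 6 - 2*(1 + A)*1/(2*A) = 6 - (1 + A)/A)
-9 + j(-4)*h(c(-3), 0) = -9 + (5 - 1/(-4))/(-1 + 0) = -9 + (5 - 1*(-1/4))/(-1) = -9 + (5 + 1/4)*(-1) = -9 + (21/4)*(-1) = -9 - 21/4 = -57/4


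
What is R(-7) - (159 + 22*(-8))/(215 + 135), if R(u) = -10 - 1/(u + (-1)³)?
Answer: -13757/1400 ≈ -9.8264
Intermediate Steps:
R(u) = -10 - 1/(-1 + u) (R(u) = -10 - 1/(u - 1) = -10 - 1/(-1 + u))
R(-7) - (159 + 22*(-8))/(215 + 135) = (9 - 10*(-7))/(-1 - 7) - (159 + 22*(-8))/(215 + 135) = (9 + 70)/(-8) - (159 - 176)/350 = -⅛*79 - (-17)/350 = -79/8 - 1*(-17/350) = -79/8 + 17/350 = -13757/1400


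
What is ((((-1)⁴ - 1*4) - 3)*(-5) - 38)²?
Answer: 64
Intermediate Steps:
((((-1)⁴ - 1*4) - 3)*(-5) - 38)² = (((1 - 4) - 3)*(-5) - 38)² = ((-3 - 3)*(-5) - 38)² = (-6*(-5) - 38)² = (30 - 38)² = (-8)² = 64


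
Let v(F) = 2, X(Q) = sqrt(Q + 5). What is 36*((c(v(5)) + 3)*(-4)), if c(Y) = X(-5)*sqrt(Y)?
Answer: -432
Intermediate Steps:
X(Q) = sqrt(5 + Q)
c(Y) = 0 (c(Y) = sqrt(5 - 5)*sqrt(Y) = sqrt(0)*sqrt(Y) = 0*sqrt(Y) = 0)
36*((c(v(5)) + 3)*(-4)) = 36*((0 + 3)*(-4)) = 36*(3*(-4)) = 36*(-12) = -432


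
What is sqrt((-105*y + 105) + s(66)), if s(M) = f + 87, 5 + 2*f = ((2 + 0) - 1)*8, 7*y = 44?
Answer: I*sqrt(1866)/2 ≈ 21.599*I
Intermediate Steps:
y = 44/7 (y = (1/7)*44 = 44/7 ≈ 6.2857)
f = 3/2 (f = -5/2 + (((2 + 0) - 1)*8)/2 = -5/2 + ((2 - 1)*8)/2 = -5/2 + (1*8)/2 = -5/2 + (1/2)*8 = -5/2 + 4 = 3/2 ≈ 1.5000)
s(M) = 177/2 (s(M) = 3/2 + 87 = 177/2)
sqrt((-105*y + 105) + s(66)) = sqrt((-105*44/7 + 105) + 177/2) = sqrt((-660 + 105) + 177/2) = sqrt(-555 + 177/2) = sqrt(-933/2) = I*sqrt(1866)/2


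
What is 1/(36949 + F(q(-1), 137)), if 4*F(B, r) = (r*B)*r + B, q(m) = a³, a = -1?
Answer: 2/64513 ≈ 3.1002e-5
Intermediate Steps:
q(m) = -1 (q(m) = (-1)³ = -1)
F(B, r) = B/4 + B*r²/4 (F(B, r) = ((r*B)*r + B)/4 = ((B*r)*r + B)/4 = (B*r² + B)/4 = (B + B*r²)/4 = B/4 + B*r²/4)
1/(36949 + F(q(-1), 137)) = 1/(36949 + (¼)*(-1)*(1 + 137²)) = 1/(36949 + (¼)*(-1)*(1 + 18769)) = 1/(36949 + (¼)*(-1)*18770) = 1/(36949 - 9385/2) = 1/(64513/2) = 2/64513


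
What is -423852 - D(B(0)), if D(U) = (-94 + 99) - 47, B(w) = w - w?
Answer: -423810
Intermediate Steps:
B(w) = 0
D(U) = -42 (D(U) = 5 - 47 = -42)
-423852 - D(B(0)) = -423852 - 1*(-42) = -423852 + 42 = -423810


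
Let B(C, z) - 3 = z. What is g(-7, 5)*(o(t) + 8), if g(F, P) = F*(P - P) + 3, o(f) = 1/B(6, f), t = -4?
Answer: 21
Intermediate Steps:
B(C, z) = 3 + z
o(f) = 1/(3 + f)
g(F, P) = 3 (g(F, P) = F*0 + 3 = 0 + 3 = 3)
g(-7, 5)*(o(t) + 8) = 3*(1/(3 - 4) + 8) = 3*(1/(-1) + 8) = 3*(-1 + 8) = 3*7 = 21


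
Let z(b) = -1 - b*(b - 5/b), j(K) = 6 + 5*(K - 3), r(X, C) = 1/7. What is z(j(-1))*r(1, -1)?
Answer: -192/7 ≈ -27.429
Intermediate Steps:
r(X, C) = ⅐
j(K) = -9 + 5*K (j(K) = 6 + 5*(-3 + K) = 6 + (-15 + 5*K) = -9 + 5*K)
z(b) = -1 - b*(b - 5/b)
z(j(-1))*r(1, -1) = (4 - (-9 + 5*(-1))²)*(⅐) = (4 - (-9 - 5)²)*(⅐) = (4 - 1*(-14)²)*(⅐) = (4 - 1*196)*(⅐) = (4 - 196)*(⅐) = -192*⅐ = -192/7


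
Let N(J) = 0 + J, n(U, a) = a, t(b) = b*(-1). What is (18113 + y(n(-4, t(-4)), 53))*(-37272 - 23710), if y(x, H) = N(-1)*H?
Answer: -1101334920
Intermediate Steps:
t(b) = -b
N(J) = J
y(x, H) = -H
(18113 + y(n(-4, t(-4)), 53))*(-37272 - 23710) = (18113 - 1*53)*(-37272 - 23710) = (18113 - 53)*(-60982) = 18060*(-60982) = -1101334920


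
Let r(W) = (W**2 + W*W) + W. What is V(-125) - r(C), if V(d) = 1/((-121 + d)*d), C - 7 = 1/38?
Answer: -1174065389/11100750 ≈ -105.76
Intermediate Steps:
C = 267/38 (C = 7 + 1/38 = 267/38 ≈ 7.0263)
V(d) = 1/(d*(-121 + d))
r(W) = W + 2*W**2 (r(W) = (W**2 + W**2) + W = 2*W**2 + W = W + 2*W**2)
V(-125) - r(C) = 1/((-125)*(-121 - 125)) - 267*(1 + 2*(267/38))/38 = -1/125/(-246) - 267*(1 + 267/19)/38 = -1/125*(-1/246) - 267*286/(38*19) = 1/30750 - 1*38181/361 = 1/30750 - 38181/361 = -1174065389/11100750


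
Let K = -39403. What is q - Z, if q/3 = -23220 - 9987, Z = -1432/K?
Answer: -3925367695/39403 ≈ -99621.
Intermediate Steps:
Z = 1432/39403 (Z = -1432/(-39403) = -1432*(-1/39403) = 1432/39403 ≈ 0.036342)
q = -99621 (q = 3*(-23220 - 9987) = 3*(-33207) = -99621)
q - Z = -99621 - 1*1432/39403 = -99621 - 1432/39403 = -3925367695/39403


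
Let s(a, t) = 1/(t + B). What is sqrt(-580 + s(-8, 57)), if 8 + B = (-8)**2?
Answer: I*sqrt(7405907)/113 ≈ 24.083*I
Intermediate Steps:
B = 56 (B = -8 + (-8)**2 = -8 + 64 = 56)
s(a, t) = 1/(56 + t) (s(a, t) = 1/(t + 56) = 1/(56 + t))
sqrt(-580 + s(-8, 57)) = sqrt(-580 + 1/(56 + 57)) = sqrt(-580 + 1/113) = sqrt(-65539/113) = I*sqrt(7405907)/113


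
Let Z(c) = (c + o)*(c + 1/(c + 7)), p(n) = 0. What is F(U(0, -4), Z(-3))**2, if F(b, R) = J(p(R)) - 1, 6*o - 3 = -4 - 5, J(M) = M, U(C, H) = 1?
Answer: 1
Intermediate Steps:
o = -1 (o = 1/2 + (-4 - 5)/6 = 1/2 + (1/6)*(-9) = 1/2 - 3/2 = -1)
Z(c) = (-1 + c)*(c + 1/(7 + c)) (Z(c) = (c - 1)*(c + 1/(c + 7)) = (-1 + c)*(c + 1/(7 + c)))
F(b, R) = -1 (F(b, R) = 0 - 1 = -1)
F(U(0, -4), Z(-3))**2 = (-1)**2 = 1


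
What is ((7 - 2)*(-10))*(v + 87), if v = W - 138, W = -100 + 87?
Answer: 3200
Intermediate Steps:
W = -13
v = -151 (v = -13 - 138 = -151)
((7 - 2)*(-10))*(v + 87) = ((7 - 2)*(-10))*(-151 + 87) = (5*(-10))*(-64) = -50*(-64) = 3200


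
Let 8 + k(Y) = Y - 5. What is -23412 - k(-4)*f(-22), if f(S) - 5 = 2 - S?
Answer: -22919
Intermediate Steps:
f(S) = 7 - S (f(S) = 5 + (2 - S) = 7 - S)
k(Y) = -13 + Y (k(Y) = -8 + (Y - 5) = -8 + (-5 + Y) = -13 + Y)
-23412 - k(-4)*f(-22) = -23412 - (-13 - 4)*(7 - 1*(-22)) = -23412 - (-17)*(7 + 22) = -23412 - (-17)*29 = -23412 - 1*(-493) = -23412 + 493 = -22919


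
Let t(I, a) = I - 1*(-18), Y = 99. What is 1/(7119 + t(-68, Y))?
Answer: 1/7069 ≈ 0.00014146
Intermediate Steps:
t(I, a) = 18 + I (t(I, a) = I + 18 = 18 + I)
1/(7119 + t(-68, Y)) = 1/(7119 + (18 - 68)) = 1/(7119 - 50) = 1/7069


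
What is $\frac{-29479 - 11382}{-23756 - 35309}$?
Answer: $\frac{40861}{59065} \approx 0.6918$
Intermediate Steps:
$\frac{-29479 - 11382}{-23756 - 35309} = \frac{-29479 + \left(-19675 + 8293\right)}{-59065} = \left(-29479 - 11382\right) \left(- \frac{1}{59065}\right) = \left(-40861\right) \left(- \frac{1}{59065}\right) = \frac{40861}{59065}$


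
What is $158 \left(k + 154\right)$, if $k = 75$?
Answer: $36182$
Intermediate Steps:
$158 \left(k + 154\right) = 158 \left(75 + 154\right) = 158 \cdot 229 = 36182$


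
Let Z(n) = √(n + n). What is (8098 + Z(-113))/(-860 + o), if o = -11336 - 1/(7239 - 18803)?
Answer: -93645272/141034543 - 11564*I*√226/141034543 ≈ -0.66399 - 0.0012326*I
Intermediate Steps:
Z(n) = √2*√n (Z(n) = √(2*n) = √2*√n)
o = -131089503/11564 (o = -11336 - 1/(-11564) = -11336 - 1*(-1/11564) = -11336 + 1/11564 = -131089503/11564 ≈ -11336.)
(8098 + Z(-113))/(-860 + o) = (8098 + √2*√(-113))/(-860 - 131089503/11564) = (8098 + √2*(I*√113))/(-141034543/11564) = (8098 + I*√226)*(-11564/141034543) = -93645272/141034543 - 11564*I*√226/141034543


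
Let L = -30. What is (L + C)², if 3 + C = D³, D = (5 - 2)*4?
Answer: 2873025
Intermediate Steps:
D = 12 (D = 3*4 = 12)
C = 1725 (C = -3 + 12³ = -3 + 1728 = 1725)
(L + C)² = (-30 + 1725)² = 1695² = 2873025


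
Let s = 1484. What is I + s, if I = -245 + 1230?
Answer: 2469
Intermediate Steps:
I = 985
I + s = 985 + 1484 = 2469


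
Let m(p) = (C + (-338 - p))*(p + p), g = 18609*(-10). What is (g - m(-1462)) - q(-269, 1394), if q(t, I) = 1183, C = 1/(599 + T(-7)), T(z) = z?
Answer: 458697575/148 ≈ 3.0993e+6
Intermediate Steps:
C = 1/592 (C = 1/(599 - 7) = 1/592 ≈ 0.0016892)
g = -186090
m(p) = 2*p*(-200095/592 - p) (m(p) = (1/592 + (-338 - p))*(p + p) = (-200095/592 - p)*(2*p) = 2*p*(-200095/592 - p))
(g - m(-1462)) - q(-269, 1394) = (-186090 - (-1)*(-1462)*(200095 + 592*(-1462))/296) - 1*1183 = (-186090 - (-1)*(-1462)*(200095 - 865504)/296) - 1183 = (-186090 - (-1)*(-1462)*(-665409)/296) - 1183 = (-186090 - 1*(-486413979/148)) - 1183 = (-186090 + 486413979/148) - 1183 = 458872659/148 - 1183 = 458697575/148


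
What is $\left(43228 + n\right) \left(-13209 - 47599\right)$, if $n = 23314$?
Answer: $-4046285936$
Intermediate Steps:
$\left(43228 + n\right) \left(-13209 - 47599\right) = \left(43228 + 23314\right) \left(-13209 - 47599\right) = 66542 \left(-60808\right) = -4046285936$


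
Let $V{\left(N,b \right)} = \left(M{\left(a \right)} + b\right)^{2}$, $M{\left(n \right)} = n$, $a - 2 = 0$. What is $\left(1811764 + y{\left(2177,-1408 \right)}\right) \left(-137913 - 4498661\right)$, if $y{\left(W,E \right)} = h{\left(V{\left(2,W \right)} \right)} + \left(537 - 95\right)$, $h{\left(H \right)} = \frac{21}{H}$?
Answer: $- \frac{39895068950827992058}{4748041} \approx -8.4024 \cdot 10^{12}$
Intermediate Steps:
$a = 2$ ($a = 2 + 0 = 2$)
$V{\left(N,b \right)} = \left(2 + b\right)^{2}$
$y{\left(W,E \right)} = 442 + \frac{21}{\left(2 + W\right)^{2}}$ ($y{\left(W,E \right)} = \frac{21}{\left(2 + W\right)^{2}} + \left(537 - 95\right) = \frac{21}{\left(2 + W\right)^{2}} + 442 = 442 + \frac{21}{\left(2 + W\right)^{2}}$)
$\left(1811764 + y{\left(2177,-1408 \right)}\right) \left(-137913 - 4498661\right) = \left(1811764 + \left(442 + \frac{21}{\left(2 + 2177\right)^{2}}\right)\right) \left(-137913 - 4498661\right) = \left(1811764 + \left(442 + \frac{21}{4748041}\right)\right) \left(-4636574\right) = \left(1811764 + \frac{2098634143}{4748041}\right) \left(-4636574\right) = \frac{8604428388467}{4748041} \left(-4636574\right) = - \frac{39895068950827992058}{4748041}$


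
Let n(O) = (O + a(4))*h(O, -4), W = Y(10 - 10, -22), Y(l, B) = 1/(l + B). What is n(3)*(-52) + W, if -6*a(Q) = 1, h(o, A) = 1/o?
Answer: -9733/198 ≈ -49.157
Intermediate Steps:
a(Q) = -⅙ (a(Q) = -⅙*1 = -⅙)
Y(l, B) = 1/(B + l)
W = -1/22 (W = 1/(-22 + (10 - 10)) = 1/(-22 + 0) = 1/(-22) = -1/22 ≈ -0.045455)
n(O) = (-⅙ + O)/O (n(O) = (O - ⅙)/O = (-⅙ + O)/O)
n(3)*(-52) + W = ((-⅙ + 3)/3)*(-52) - 1/22 = ((⅓)*(17/6))*(-52) - 1/22 = (17/18)*(-52) - 1/22 = -442/9 - 1/22 = -9733/198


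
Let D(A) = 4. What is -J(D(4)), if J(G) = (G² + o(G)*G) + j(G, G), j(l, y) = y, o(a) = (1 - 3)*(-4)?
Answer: -52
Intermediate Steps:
o(a) = 8 (o(a) = -2*(-4) = 8)
J(G) = G² + 9*G (J(G) = (G² + 8*G) + G = G² + 9*G)
-J(D(4)) = -4*(9 + 4) = -4*13 = -1*52 = -52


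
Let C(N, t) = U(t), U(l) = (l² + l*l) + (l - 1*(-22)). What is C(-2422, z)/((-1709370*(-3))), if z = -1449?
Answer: 839555/1025622 ≈ 0.81858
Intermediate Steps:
U(l) = 22 + l + 2*l² (U(l) = (l² + l²) + (l + 22) = 2*l² + (22 + l) = 22 + l + 2*l²)
C(N, t) = 22 + t + 2*t²
C(-2422, z)/((-1709370*(-3))) = (22 - 1449 + 2*(-1449)²)/((-1709370*(-3))) = (22 - 1449 + 2*2099601)/5128110 = (22 - 1449 + 4199202)*(1/5128110) = 4197775*(1/5128110) = 839555/1025622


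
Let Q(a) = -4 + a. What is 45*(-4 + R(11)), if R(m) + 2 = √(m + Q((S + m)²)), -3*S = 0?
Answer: -270 + 360*√2 ≈ 239.12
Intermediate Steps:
S = 0 (S = -⅓*0 = 0)
R(m) = -2 + √(-4 + m + m²) (R(m) = -2 + √(m + (-4 + (0 + m)²)) = -2 + √(m + (-4 + m²)) = -2 + √(-4 + m + m²))
45*(-4 + R(11)) = 45*(-4 + (-2 + √(-4 + 11 + 11²))) = 45*(-4 + (-2 + √(-4 + 11 + 121))) = 45*(-4 + (-2 + √128)) = 45*(-4 + (-2 + 8*√2)) = 45*(-6 + 8*√2) = -270 + 360*√2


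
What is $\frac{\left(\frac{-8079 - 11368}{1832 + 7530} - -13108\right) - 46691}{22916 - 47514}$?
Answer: $\frac{314423493}{230286476} \approx 1.3654$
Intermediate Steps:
$\frac{\left(\frac{-8079 - 11368}{1832 + 7530} - -13108\right) - 46691}{22916 - 47514} = \frac{\left(- \frac{19447}{9362} + 13108\right) - 46691}{-24598} = \left(\left(\left(-19447\right) \frac{1}{9362} + 13108\right) - 46691\right) \left(- \frac{1}{24598}\right) = \left(\left(- \frac{19447}{9362} + 13108\right) - 46691\right) \left(- \frac{1}{24598}\right) = \left(\frac{122697649}{9362} - 46691\right) \left(- \frac{1}{24598}\right) = \left(- \frac{314423493}{9362}\right) \left(- \frac{1}{24598}\right) = \frac{314423493}{230286476}$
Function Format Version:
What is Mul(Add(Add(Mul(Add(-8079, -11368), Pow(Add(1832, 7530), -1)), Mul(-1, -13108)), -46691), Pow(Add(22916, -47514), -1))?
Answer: Rational(314423493, 230286476) ≈ 1.3654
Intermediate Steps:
Mul(Add(Add(Mul(Add(-8079, -11368), Pow(Add(1832, 7530), -1)), Mul(-1, -13108)), -46691), Pow(Add(22916, -47514), -1)) = Mul(Add(Add(Mul(-19447, Pow(9362, -1)), 13108), -46691), Pow(-24598, -1)) = Mul(Add(Add(Mul(-19447, Rational(1, 9362)), 13108), -46691), Rational(-1, 24598)) = Mul(Add(Add(Rational(-19447, 9362), 13108), -46691), Rational(-1, 24598)) = Mul(Add(Rational(122697649, 9362), -46691), Rational(-1, 24598)) = Mul(Rational(-314423493, 9362), Rational(-1, 24598)) = Rational(314423493, 230286476)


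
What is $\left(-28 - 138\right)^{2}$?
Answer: $27556$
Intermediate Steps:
$\left(-28 - 138\right)^{2} = \left(-166\right)^{2} = 27556$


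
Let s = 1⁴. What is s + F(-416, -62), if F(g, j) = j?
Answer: -61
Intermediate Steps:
s = 1
s + F(-416, -62) = 1 - 62 = -61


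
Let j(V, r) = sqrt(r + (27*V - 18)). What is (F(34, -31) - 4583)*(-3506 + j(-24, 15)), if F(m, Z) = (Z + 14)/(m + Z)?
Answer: 48263596/3 - 13766*I*sqrt(651)/3 ≈ 1.6088e+7 - 1.1708e+5*I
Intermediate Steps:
j(V, r) = sqrt(-18 + r + 27*V) (j(V, r) = sqrt(r + (-18 + 27*V)) = sqrt(-18 + r + 27*V))
F(m, Z) = (14 + Z)/(Z + m)
(F(34, -31) - 4583)*(-3506 + j(-24, 15)) = ((14 - 31)/(-31 + 34) - 4583)*(-3506 + sqrt(-18 + 15 + 27*(-24))) = (-17/3 - 4583)*(-3506 + sqrt(-18 + 15 - 648)) = ((1/3)*(-17) - 4583)*(-3506 + sqrt(-651)) = (-17/3 - 4583)*(-3506 + I*sqrt(651)) = -13766*(-3506 + I*sqrt(651))/3 = 48263596/3 - 13766*I*sqrt(651)/3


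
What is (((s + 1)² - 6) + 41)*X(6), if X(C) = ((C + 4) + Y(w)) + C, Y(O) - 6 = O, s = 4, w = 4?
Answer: 1560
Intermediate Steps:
Y(O) = 6 + O
X(C) = 14 + 2*C (X(C) = ((C + 4) + (6 + 4)) + C = ((4 + C) + 10) + C = (14 + C) + C = 14 + 2*C)
(((s + 1)² - 6) + 41)*X(6) = (((4 + 1)² - 6) + 41)*(14 + 2*6) = ((5² - 6) + 41)*(14 + 12) = ((25 - 6) + 41)*26 = (19 + 41)*26 = 60*26 = 1560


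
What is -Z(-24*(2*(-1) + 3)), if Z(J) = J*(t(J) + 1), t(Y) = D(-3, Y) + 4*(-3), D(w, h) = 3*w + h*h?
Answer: 13344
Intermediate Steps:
D(w, h) = h² + 3*w (D(w, h) = 3*w + h² = h² + 3*w)
t(Y) = -21 + Y² (t(Y) = (Y² + 3*(-3)) + 4*(-3) = (Y² - 9) - 12 = (-9 + Y²) - 12 = -21 + Y²)
Z(J) = J*(-20 + J²) (Z(J) = J*((-21 + J²) + 1) = J*(-20 + J²))
-Z(-24*(2*(-1) + 3)) = -(-24*(2*(-1) + 3))*(-20 + (-24*(2*(-1) + 3))²) = -(-24*(-2 + 3))*(-20 + (-24*(-2 + 3))²) = -(-24*1)*(-20 + (-24*1)²) = -(-24)*(-20 + (-24)²) = -(-24)*(-20 + 576) = -(-24)*556 = -1*(-13344) = 13344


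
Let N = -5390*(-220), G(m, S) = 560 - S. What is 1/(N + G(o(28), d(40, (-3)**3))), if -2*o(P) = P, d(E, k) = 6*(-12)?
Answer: 1/1186432 ≈ 8.4286e-7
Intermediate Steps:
d(E, k) = -72
o(P) = -P/2
N = 1185800
1/(N + G(o(28), d(40, (-3)**3))) = 1/(1185800 + (560 - 1*(-72))) = 1/(1185800 + (560 + 72)) = 1/(1185800 + 632) = 1/1186432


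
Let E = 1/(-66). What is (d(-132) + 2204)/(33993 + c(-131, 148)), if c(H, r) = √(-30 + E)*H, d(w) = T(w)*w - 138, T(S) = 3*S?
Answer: 121909367844/76298583175 + 7118278*I*√130746/76298583175 ≈ 1.5978 + 0.033734*I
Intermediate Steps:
E = -1/66 ≈ -0.015152
d(w) = -138 + 3*w² (d(w) = (3*w)*w - 138 = 3*w² - 138 = -138 + 3*w²)
c(H, r) = I*H*√130746/66 (c(H, r) = √(-30 - 1/66)*H = √(-1981/66)*H = (I*√130746/66)*H = I*H*√130746/66)
(d(-132) + 2204)/(33993 + c(-131, 148)) = ((-138 + 3*(-132)²) + 2204)/(33993 + (1/66)*I*(-131)*√130746) = ((-138 + 3*17424) + 2204)/(33993 - 131*I*√130746/66) = ((-138 + 52272) + 2204)/(33993 - 131*I*√130746/66) = (52134 + 2204)/(33993 - 131*I*√130746/66) = 54338/(33993 - 131*I*√130746/66)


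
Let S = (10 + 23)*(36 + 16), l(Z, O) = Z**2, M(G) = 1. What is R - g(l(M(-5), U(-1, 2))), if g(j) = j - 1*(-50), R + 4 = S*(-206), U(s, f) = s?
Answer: -353551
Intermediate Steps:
S = 1716 (S = 33*52 = 1716)
R = -353500 (R = -4 + 1716*(-206) = -4 - 353496 = -353500)
g(j) = 50 + j (g(j) = j + 50 = 50 + j)
R - g(l(M(-5), U(-1, 2))) = -353500 - (50 + 1**2) = -353500 - (50 + 1) = -353500 - 1*51 = -353500 - 51 = -353551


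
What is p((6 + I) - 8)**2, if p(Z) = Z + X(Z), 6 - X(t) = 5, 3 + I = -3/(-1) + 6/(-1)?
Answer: 49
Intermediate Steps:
I = -6 (I = -3 + (-3/(-1) + 6/(-1)) = -3 + (-3*(-1) + 6*(-1)) = -3 + (3 - 6) = -3 - 3 = -6)
X(t) = 1 (X(t) = 6 - 1*5 = 6 - 5 = 1)
p(Z) = 1 + Z (p(Z) = Z + 1 = 1 + Z)
p((6 + I) - 8)**2 = (1 + ((6 - 6) - 8))**2 = (1 + (0 - 8))**2 = (1 - 8)**2 = (-7)**2 = 49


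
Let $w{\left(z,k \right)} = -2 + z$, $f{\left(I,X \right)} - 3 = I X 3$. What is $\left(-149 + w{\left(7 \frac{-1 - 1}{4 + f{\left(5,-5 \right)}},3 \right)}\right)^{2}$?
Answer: $\frac{26286129}{1156} \approx 22739.0$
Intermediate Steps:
$f{\left(I,X \right)} = 3 + 3 I X$ ($f{\left(I,X \right)} = 3 + I X 3 = 3 + 3 I X$)
$\left(-149 + w{\left(7 \frac{-1 - 1}{4 + f{\left(5,-5 \right)}},3 \right)}\right)^{2} = \left(-149 - \left(2 - 7 \frac{-1 - 1}{4 + \left(3 + 3 \cdot 5 \left(-5\right)\right)}\right)\right)^{2} = \left(-149 - \left(2 - 7 \left(- \frac{2}{4 + \left(3 - 75\right)}\right)\right)\right)^{2} = \left(-149 - \left(2 - 7 \left(- \frac{2}{4 - 72}\right)\right)\right)^{2} = \left(-149 - \left(2 - 7 \left(- \frac{2}{-68}\right)\right)\right)^{2} = \left(-149 - \left(2 - 7 \left(\left(-2\right) \left(- \frac{1}{68}\right)\right)\right)\right)^{2} = \left(-149 + \left(-2 + 7 \cdot \frac{1}{34}\right)\right)^{2} = \left(-149 + \left(-2 + \frac{7}{34}\right)\right)^{2} = \left(-149 - \frac{61}{34}\right)^{2} = \left(- \frac{5127}{34}\right)^{2} = \frac{26286129}{1156}$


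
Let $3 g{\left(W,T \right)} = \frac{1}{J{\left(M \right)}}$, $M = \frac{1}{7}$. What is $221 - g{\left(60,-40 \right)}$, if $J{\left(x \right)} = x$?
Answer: $\frac{656}{3} \approx 218.67$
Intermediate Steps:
$M = \frac{1}{7} \approx 0.14286$
$g{\left(W,T \right)} = \frac{7}{3}$ ($g{\left(W,T \right)} = \frac{\frac{1}{\frac{1}{7}}}{3} = \frac{1}{3} \cdot 7 = \frac{7}{3}$)
$221 - g{\left(60,-40 \right)} = 221 - \frac{7}{3} = \frac{656}{3}$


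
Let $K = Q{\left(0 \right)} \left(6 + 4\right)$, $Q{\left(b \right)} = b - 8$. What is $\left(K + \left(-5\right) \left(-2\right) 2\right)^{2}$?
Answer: $3600$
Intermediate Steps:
$Q{\left(b \right)} = -8 + b$ ($Q{\left(b \right)} = b - 8 = -8 + b$)
$K = -80$ ($K = \left(-8 + 0\right) \left(6 + 4\right) = \left(-8\right) 10 = -80$)
$\left(K + \left(-5\right) \left(-2\right) 2\right)^{2} = \left(-80 + \left(-5\right) \left(-2\right) 2\right)^{2} = \left(-80 + 10 \cdot 2\right)^{2} = \left(-80 + 20\right)^{2} = \left(-60\right)^{2} = 3600$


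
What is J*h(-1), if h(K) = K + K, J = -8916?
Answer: 17832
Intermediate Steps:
h(K) = 2*K
J*h(-1) = -17832*(-1) = -8916*(-2) = 17832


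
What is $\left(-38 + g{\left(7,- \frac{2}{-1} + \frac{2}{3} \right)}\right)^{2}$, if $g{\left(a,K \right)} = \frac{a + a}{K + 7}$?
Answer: $\frac{1123600}{841} \approx 1336.0$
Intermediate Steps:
$g{\left(a,K \right)} = \frac{2 a}{7 + K}$
$\left(-38 + g{\left(7,- \frac{2}{-1} + \frac{2}{3} \right)}\right)^{2} = \left(-38 + 2 \cdot 7 \frac{1}{7 + \left(- \frac{2}{-1} + \frac{2}{3}\right)}\right)^{2} = \left(-38 + 2 \cdot 7 \frac{1}{7 + \left(\left(-2\right) \left(-1\right) + 2 \cdot \frac{1}{3}\right)}\right)^{2} = \left(-38 + 2 \cdot 7 \frac{1}{7 + \left(2 + \frac{2}{3}\right)}\right)^{2} = \left(-38 + 2 \cdot 7 \frac{1}{7 + \frac{8}{3}}\right)^{2} = \left(-38 + 2 \cdot 7 \frac{1}{\frac{29}{3}}\right)^{2} = \left(-38 + 2 \cdot 7 \cdot \frac{3}{29}\right)^{2} = \left(-38 + \frac{42}{29}\right)^{2} = \left(- \frac{1060}{29}\right)^{2} = \frac{1123600}{841}$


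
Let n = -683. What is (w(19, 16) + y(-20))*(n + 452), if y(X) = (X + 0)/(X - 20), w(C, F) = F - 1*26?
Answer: 4389/2 ≈ 2194.5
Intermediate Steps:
w(C, F) = -26 + F (w(C, F) = F - 26 = -26 + F)
y(X) = X/(-20 + X)
(w(19, 16) + y(-20))*(n + 452) = ((-26 + 16) - 20/(-20 - 20))*(-683 + 452) = (-10 - 20/(-40))*(-231) = (-10 - 20*(-1/40))*(-231) = (-10 + ½)*(-231) = -19/2*(-231) = 4389/2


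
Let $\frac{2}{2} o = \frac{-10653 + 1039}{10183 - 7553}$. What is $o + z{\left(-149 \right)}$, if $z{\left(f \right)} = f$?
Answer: $- \frac{200742}{1315} \approx -152.66$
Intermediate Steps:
$o = - \frac{4807}{1315}$ ($o = \frac{-10653 + 1039}{10183 - 7553} = - \frac{9614}{2630} = \left(-9614\right) \frac{1}{2630} = - \frac{4807}{1315} \approx -3.6555$)
$o + z{\left(-149 \right)} = - \frac{4807}{1315} - 149 = - \frac{200742}{1315}$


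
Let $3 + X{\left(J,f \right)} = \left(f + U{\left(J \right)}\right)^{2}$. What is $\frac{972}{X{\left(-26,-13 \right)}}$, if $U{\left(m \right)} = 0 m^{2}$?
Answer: $\frac{486}{83} \approx 5.8554$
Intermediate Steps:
$U{\left(m \right)} = 0$
$X{\left(J,f \right)} = -3 + f^{2}$ ($X{\left(J,f \right)} = -3 + \left(f + 0\right)^{2} = -3 + f^{2}$)
$\frac{972}{X{\left(-26,-13 \right)}} = \frac{972}{-3 + \left(-13\right)^{2}} = \frac{972}{-3 + 169} = \frac{972}{166} = 972 \cdot \frac{1}{166} = \frac{486}{83}$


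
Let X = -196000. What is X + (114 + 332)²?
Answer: 2916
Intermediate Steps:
X + (114 + 332)² = -196000 + (114 + 332)² = -196000 + 446² = -196000 + 198916 = 2916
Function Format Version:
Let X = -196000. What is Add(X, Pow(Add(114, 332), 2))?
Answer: 2916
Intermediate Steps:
Add(X, Pow(Add(114, 332), 2)) = Add(-196000, Pow(Add(114, 332), 2)) = Add(-196000, Pow(446, 2)) = Add(-196000, 198916) = 2916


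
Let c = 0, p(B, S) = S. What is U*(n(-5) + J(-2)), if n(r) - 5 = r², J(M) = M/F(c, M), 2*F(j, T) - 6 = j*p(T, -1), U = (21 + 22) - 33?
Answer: 880/3 ≈ 293.33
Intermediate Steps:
U = 10 (U = 43 - 33 = 10)
F(j, T) = 3 - j/2 (F(j, T) = 3 + (j*(-1))/2 = 3 + (-j)/2 = 3 - j/2)
J(M) = M/3 (J(M) = M/(3 - ½*0) = M/(3 + 0) = M/3)
n(r) = 5 + r²
U*(n(-5) + J(-2)) = 10*((5 + (-5)²) + (⅓)*(-2)) = 10*((5 + 25) - ⅔) = 10*(30 - ⅔) = 10*(88/3) = 880/3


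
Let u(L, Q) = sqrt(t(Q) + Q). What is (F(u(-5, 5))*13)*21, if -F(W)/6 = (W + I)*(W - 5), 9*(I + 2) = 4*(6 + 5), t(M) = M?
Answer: 7280 + 3458*sqrt(10) ≈ 18215.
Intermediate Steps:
I = 26/9 (I = -2 + (4*(6 + 5))/9 = -2 + (4*11)/9 = -2 + (1/9)*44 = -2 + 44/9 = 26/9 ≈ 2.8889)
u(L, Q) = sqrt(2)*sqrt(Q) (u(L, Q) = sqrt(Q + Q) = sqrt(2*Q) = sqrt(2)*sqrt(Q))
F(W) = -6*(-5 + W)*(26/9 + W) (F(W) = -6*(W + 26/9)*(W - 5) = -6*(26/9 + W)*(-5 + W) = -6*(-5 + W)*(26/9 + W))
(F(u(-5, 5))*13)*21 = ((260/3 - 6*(sqrt(2)*sqrt(5))**2 + 38*(sqrt(2)*sqrt(5))/3)*13)*21 = ((260/3 - 6*(sqrt(10))**2 + 38*sqrt(10)/3)*13)*21 = ((260/3 - 6*10 + 38*sqrt(10)/3)*13)*21 = ((260/3 - 60 + 38*sqrt(10)/3)*13)*21 = ((80/3 + 38*sqrt(10)/3)*13)*21 = (1040/3 + 494*sqrt(10)/3)*21 = 7280 + 3458*sqrt(10)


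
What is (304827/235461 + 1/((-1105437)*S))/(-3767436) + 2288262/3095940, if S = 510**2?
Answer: 3242442311380282699257548693/4386915273042172611823791600 ≈ 0.73912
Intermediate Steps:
S = 260100
(304827/235461 + 1/((-1105437)*S))/(-3767436) + 2288262/3095940 = (304827/235461 + 1/(-1105437*260100))/(-3767436) + 2288262/3095940 = (304827*(1/235461) - 1/1105437*1/260100)*(-1/3767436) + 2288262*(1/3095940) = (101609/78487 - 1/287524163700)*(-1/3767436) + 381377/515990 = (29215042749314813/22566909036321900)*(-1/3767436) + 381377/515990 = -29215042749314813/85019385512164433648400 + 381377/515990 = 3242442311380282699257548693/4386915273042172611823791600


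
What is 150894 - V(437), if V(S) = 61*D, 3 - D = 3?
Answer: 150894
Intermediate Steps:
D = 0 (D = 3 - 1*3 = 3 - 3 = 0)
V(S) = 0 (V(S) = 61*0 = 0)
150894 - V(437) = 150894 - 1*0 = 150894 + 0 = 150894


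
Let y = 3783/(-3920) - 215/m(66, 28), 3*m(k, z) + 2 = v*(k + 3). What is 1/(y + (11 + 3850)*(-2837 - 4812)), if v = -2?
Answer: -3920/115768518603 ≈ -3.3861e-8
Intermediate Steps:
m(k, z) = -8/3 - 2*k/3 (m(k, z) = -⅔ + (-2*(k + 3))/3 = -⅔ + (-2*(3 + k))/3 = -⅔ + (-6 - 2*k)/3 = -⅔ + (-2 - 2*k/3) = -8/3 - 2*k/3)
y = 14277/3920 (y = 3783/(-3920) - 215/(-8/3 - ⅔*66) = 3783*(-1/3920) - 215/(-8/3 - 44) = -3783/3920 - 215/(-140/3) = -3783/3920 - 215*(-3/140) = -3783/3920 + 129/28 = 14277/3920 ≈ 3.6421)
1/(y + (11 + 3850)*(-2837 - 4812)) = 1/(14277/3920 + (11 + 3850)*(-2837 - 4812)) = 1/(14277/3920 + 3861*(-7649)) = 1/(14277/3920 - 29532789) = 1/(-115768518603/3920) = -3920/115768518603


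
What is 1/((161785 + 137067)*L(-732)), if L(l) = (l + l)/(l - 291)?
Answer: 341/145839776 ≈ 2.3382e-6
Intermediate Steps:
L(l) = 2*l/(-291 + l) (L(l) = (2*l)/(-291 + l) = 2*l/(-291 + l))
1/((161785 + 137067)*L(-732)) = 1/((161785 + 137067)*((2*(-732)/(-291 - 732)))) = 1/(298852*((2*(-732)/(-1023)))) = 1/(298852*((2*(-732)*(-1/1023)))) = 1/(298852*(488/341)) = (1/298852)*(341/488) = 341/145839776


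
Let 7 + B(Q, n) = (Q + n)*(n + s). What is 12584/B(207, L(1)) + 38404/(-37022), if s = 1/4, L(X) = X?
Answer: 20734938/425753 ≈ 48.702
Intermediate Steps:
s = 1/4 ≈ 0.25000
B(Q, n) = -7 + (1/4 + n)*(Q + n) (B(Q, n) = -7 + (Q + n)*(n + 1/4) = -7 + (Q + n)*(1/4 + n) = -7 + (1/4 + n)*(Q + n))
12584/B(207, L(1)) + 38404/(-37022) = 12584/(-7 + 1**2 + (1/4)*207 + (1/4)*1 + 207*1) + 38404/(-37022) = 12584/(-7 + 1 + 207/4 + 1/4 + 207) + 38404*(-1/37022) = 12584/253 - 19202/18511 = 12584*(1/253) - 19202/18511 = 1144/23 - 19202/18511 = 20734938/425753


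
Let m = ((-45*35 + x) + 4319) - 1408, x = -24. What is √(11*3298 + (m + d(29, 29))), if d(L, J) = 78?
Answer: 2*√9417 ≈ 194.08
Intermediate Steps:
m = 1312 (m = ((-45*35 - 24) + 4319) - 1408 = ((-1575 - 24) + 4319) - 1408 = (-1599 + 4319) - 1408 = 2720 - 1408 = 1312)
√(11*3298 + (m + d(29, 29))) = √(11*3298 + (1312 + 78)) = √(36278 + 1390) = √37668 = 2*√9417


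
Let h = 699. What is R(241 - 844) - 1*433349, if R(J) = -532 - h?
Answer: -434580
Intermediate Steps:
R(J) = -1231 (R(J) = -532 - 1*699 = -532 - 699 = -1231)
R(241 - 844) - 1*433349 = -1231 - 1*433349 = -1231 - 433349 = -434580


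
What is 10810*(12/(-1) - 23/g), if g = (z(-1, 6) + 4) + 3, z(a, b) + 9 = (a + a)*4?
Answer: -104857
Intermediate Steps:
z(a, b) = -9 + 8*a (z(a, b) = -9 + (a + a)*4 = -9 + (2*a)*4 = -9 + 8*a)
g = -10 (g = ((-9 + 8*(-1)) + 4) + 3 = ((-9 - 8) + 4) + 3 = (-17 + 4) + 3 = -13 + 3 = -10)
10810*(12/(-1) - 23/g) = 10810*(12/(-1) - 23/(-10)) = 10810*(12*(-1) - 23*(-⅒)) = 10810*(-12 + 23/10) = 10810*(-97/10) = -104857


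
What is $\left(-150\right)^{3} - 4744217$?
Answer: $-8119217$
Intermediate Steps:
$\left(-150\right)^{3} - 4744217 = -3375000 - 4744217 = -8119217$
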